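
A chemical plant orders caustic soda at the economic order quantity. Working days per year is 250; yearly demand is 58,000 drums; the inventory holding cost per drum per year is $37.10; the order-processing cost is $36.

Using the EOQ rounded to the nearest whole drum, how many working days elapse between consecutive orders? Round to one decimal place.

1.4 days

EOQ = √(2DS/H) = √(2 × 58,000 × 36 / 37.1)
    = √(112,560.65) ≈ 335.50 → Q = 336 drums
Days between orders = 250 / (D/Q) = 250 / 172.619 ≈ 1.448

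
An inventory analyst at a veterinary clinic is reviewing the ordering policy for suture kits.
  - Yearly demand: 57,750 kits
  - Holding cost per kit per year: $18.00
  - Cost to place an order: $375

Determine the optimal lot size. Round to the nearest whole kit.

Optimal lot size Q* = (2 × 57,750 × $375 / $18)^½ ≈ 1,551.21

1,551 kits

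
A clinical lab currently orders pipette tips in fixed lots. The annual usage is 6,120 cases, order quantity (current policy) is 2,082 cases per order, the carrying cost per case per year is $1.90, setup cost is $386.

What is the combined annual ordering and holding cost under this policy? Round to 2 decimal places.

Annual ordering cost = (D/Q)·S = (6,120/2,082) × 386 = $1,134.64
Annual holding cost  = (Q/2)·H = (2,082/2) × 1.9 = $1,977.90
Total = $1,134.64 + $1,977.90 = $3,112.54

$3,112.54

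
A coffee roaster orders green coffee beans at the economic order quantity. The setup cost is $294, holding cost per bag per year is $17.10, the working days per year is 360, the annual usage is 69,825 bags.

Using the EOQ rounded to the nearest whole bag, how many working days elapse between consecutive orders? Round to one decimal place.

2DS/H = 2·69,825·294/17.1 = 2,401,000.00
EOQ = √2,401,000.00 ≈ 1,549.52 → Q = 1,550 bags
Days between orders = 360 / (D/Q) = 360 / 45.048 ≈ 7.991

8.0 days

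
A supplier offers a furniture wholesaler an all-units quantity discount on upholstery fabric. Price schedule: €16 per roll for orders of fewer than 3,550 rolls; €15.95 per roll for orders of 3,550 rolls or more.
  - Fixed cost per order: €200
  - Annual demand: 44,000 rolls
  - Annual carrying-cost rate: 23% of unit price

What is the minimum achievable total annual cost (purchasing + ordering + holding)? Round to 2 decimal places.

H₁ = 23%×€16 = €3.6800;  H₂ = 23%×€15.95 = €3.6685
EOQ₁ = √(2×44,000×200/3.6800) = 2,186.92  (< 3,550, feasible at tier 1)
EOQ₂ = √(2×44,000×200/3.6685) = 2,190.34  (< 3,550 → use Q = 3,550 at tier-2 price)
TC(tier 1 (EOQ₁), Q≈2,186.9) = €712,047.86
TC(tier 2, Q≈3,550.0) = €710,790.46
Minimum at tier 2: €710,790.46

€710,790.46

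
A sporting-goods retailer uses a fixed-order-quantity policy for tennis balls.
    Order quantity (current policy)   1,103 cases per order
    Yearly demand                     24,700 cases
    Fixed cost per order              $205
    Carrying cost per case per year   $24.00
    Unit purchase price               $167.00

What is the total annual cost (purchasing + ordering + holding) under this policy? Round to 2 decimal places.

$4,142,726.66

Ordering: D/Q × S = 24,700/1,103 × $205 = $4,590.66
Holding:  Q/2 × H = 1,103/2 × $24 = $13,236.00
Purchase cost = D·C = 24,700 × 167 = $4,124,900.00
Total = $4,590.66 + $13,236.00 + $4,124,900.00 = $4,142,726.66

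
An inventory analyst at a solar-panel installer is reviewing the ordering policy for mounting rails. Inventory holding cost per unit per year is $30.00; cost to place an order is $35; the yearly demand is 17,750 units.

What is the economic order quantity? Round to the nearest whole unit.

204 units

EOQ = √(2DS/H) = √(2 × 17,750 × 35 / 30)
    = √(41,416.67) ≈ 203.51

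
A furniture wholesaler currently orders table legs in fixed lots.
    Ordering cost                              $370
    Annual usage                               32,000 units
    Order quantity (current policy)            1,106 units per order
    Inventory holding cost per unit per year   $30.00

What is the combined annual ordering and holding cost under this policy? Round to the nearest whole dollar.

$27,295

Annual ordering cost = (D/Q)·S = (32,000/1,106) × 370 = $10,705.24
Annual holding cost  = (Q/2)·H = (1,106/2) × 30 = $16,590.00
Total = $10,705.24 + $16,590.00 = $27,295.24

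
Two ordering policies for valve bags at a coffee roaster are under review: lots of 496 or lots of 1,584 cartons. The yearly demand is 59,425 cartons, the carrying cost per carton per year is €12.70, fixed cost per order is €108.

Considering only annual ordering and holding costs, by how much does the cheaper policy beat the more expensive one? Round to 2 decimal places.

TC(Q) = (D/Q)S + (Q/2)H
TC(496) = (59,425/496)×108 + (496/2)×12.7 = €16,088.91
TC(1,584) = (59,425/1,584)×108 + (1,584/2)×12.7 = €14,110.10
Cheaper: Q = 1,584.  Difference = €1,978.81

€1,978.81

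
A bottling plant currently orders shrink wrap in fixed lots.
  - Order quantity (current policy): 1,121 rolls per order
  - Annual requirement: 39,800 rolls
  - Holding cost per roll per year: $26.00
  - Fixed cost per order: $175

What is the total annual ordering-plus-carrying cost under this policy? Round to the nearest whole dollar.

$20,786

Orders/yr = 39,800/1,121 = 35.504; ordering cost = 35.504 × $175 = $6,213.20
Average inventory = 1,121/2 = 560.5; holding cost = 560.5 × $26 = $14,573.00
Total = $6,213.20 + $14,573.00 = $20,786.20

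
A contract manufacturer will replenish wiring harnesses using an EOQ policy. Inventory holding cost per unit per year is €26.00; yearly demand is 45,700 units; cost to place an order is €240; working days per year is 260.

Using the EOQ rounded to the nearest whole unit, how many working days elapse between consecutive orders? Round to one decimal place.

2DS/H = 2·45,700·240/26 = 843,692.31
EOQ = √843,692.31 ≈ 918.53 → Q = 919 units
Cycle time = (working days × Q)/D = (260 × 919) / 45,700 = 5.228 days

5.2 days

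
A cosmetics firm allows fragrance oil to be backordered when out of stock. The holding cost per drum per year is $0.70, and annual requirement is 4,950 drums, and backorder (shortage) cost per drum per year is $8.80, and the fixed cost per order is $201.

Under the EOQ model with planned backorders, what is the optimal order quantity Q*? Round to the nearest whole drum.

Q* = √(2DS/H) · √((H + b)/b)
   = √(2 × 4,950 × 201 / 0.7) · √((0.7 + 8.8) / 8.8)
   = 1,686.035 × 1.0390 ≈ 1,751.81

1,752 drums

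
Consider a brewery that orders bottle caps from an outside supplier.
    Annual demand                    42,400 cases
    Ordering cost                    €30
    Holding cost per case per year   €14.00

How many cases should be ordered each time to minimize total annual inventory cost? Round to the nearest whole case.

426 cases

EOQ = √(2DS/H) = √(2 × 42,400 × 30 / 14)
    = √(181,714.29) ≈ 426.28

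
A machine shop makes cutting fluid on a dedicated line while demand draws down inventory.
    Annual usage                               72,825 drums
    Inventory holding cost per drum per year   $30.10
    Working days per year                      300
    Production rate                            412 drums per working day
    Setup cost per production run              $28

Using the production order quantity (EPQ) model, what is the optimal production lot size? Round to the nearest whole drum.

d = 72,825/300 = 242.7500 drums/day;  effective holding cost H(1 − d/p) = 30.1·(1 − 242.7500/412) = 12.36511
Q* = √(2DS / H_eff) = √(2·72,825·28 / 12.36511) ≈ 574.30

574 drums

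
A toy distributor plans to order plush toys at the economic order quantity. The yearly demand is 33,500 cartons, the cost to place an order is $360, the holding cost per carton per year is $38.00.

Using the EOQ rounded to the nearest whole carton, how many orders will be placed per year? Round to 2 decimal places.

42.03 orders per year

EOQ = √(2DS/H) = √(2 × 33,500 × 360 / 38)
    = √(634,736.84) ≈ 796.70 → Q = 797
Orders per year = D/Q = 33,500 / 797 = 42.033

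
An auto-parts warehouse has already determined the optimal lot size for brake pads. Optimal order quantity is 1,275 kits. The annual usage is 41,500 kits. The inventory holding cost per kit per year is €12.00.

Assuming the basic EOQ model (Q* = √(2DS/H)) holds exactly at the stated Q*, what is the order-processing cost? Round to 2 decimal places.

From Q* = √(2DS/H) ⇒ Q*² = 2DS/H.
S = Q²H / (2D) = 1,275² × 12 / (2 × 41,500) = 235.0301

€235.03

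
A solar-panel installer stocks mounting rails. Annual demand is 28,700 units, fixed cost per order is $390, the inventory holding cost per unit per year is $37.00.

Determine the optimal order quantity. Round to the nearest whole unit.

EOQ = √(2DS/H) = √(2 × 28,700 × 390 / 37)
    = √(605,027.03) ≈ 777.83

778 units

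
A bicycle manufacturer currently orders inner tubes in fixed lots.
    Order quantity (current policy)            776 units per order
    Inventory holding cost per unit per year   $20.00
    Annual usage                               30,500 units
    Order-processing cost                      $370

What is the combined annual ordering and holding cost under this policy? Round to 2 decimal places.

$22,302.53

Ordering: D/Q × S = 30,500/776 × $370 = $14,542.53
Holding:  Q/2 × H = 776/2 × $20 = $7,760.00
Total = $14,542.53 + $7,760.00 = $22,302.53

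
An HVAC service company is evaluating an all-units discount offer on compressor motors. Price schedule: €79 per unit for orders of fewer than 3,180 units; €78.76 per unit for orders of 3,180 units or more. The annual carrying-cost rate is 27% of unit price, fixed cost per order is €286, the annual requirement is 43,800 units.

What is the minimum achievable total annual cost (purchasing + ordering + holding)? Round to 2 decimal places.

€3,483,316.95

H₁ = 27%×€79 = €21.3300;  H₂ = 27%×€78.76 = €21.2652
EOQ₁ = √(2×43,800×286/21.3300) = 1,083.78  (< 3,180, feasible at tier 1)
EOQ₂ = √(2×43,800×286/21.2652) = 1,085.43  (< 3,180 → use Q = 3,180 at tier-2 price)
TC(tier 1 (EOQ₁), Q≈1,083.8) = €3,483,316.95
TC(tier 2, Q≈3,180.0) = €3,487,438.91
Minimum at tier 1 (EOQ₁): €3,483,316.95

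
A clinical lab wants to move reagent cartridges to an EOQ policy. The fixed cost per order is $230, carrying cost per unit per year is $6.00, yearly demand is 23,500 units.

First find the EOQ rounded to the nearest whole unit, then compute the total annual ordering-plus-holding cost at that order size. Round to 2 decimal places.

$8,053.57

EOQ = √(2DS/H) = √(2 × 23,500 × 230 / 6)
    = √(1,801,666.67) ≈ 1,342.26 → Q = 1,342 units
Annual ordering cost = (D/Q)·S = (23,500/1,342) × 230 = $4,027.57
Annual holding cost  = (Q/2)·H = (1,342/2) × 6 = $4,026.00
Total = $4,027.57 + $4,026.00 = $8,053.57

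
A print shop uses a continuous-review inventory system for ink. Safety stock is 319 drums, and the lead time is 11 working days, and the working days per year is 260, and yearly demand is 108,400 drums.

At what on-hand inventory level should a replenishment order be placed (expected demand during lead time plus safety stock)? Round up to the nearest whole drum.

4,906 drums

Daily demand d = 108,400 / 260 = 416.923 drums/day
Demand during lead time = 416.923 × 11 = 4,586.15
Reorder point = 4,586.15 + 319 = 4,905.15 → round up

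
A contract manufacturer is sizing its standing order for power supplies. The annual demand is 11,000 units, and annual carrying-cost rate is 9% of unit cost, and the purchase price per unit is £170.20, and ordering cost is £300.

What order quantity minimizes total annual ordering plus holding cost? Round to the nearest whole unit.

656 units

H = i·C = 0.09 × £170.2 = £15.3180 per unit-year
EOQ = √(2DS/H) = √(2 × 11,000 × 300 / 15.318)
    = √(430,865.65) ≈ 656.40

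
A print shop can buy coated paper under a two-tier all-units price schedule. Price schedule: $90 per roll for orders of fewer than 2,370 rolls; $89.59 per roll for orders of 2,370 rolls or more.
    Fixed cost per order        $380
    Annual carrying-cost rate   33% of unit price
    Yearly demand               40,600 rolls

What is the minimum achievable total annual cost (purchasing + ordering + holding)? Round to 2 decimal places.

$3,678,897.87

H₁ = 33%×$90 = $29.7000;  H₂ = 33%×$89.59 = $29.5647
EOQ₁ = √(2×40,600×380/29.7000) = 1,019.28  (< 2,370, feasible at tier 1)
EOQ₂ = √(2×40,600×380/29.5647) = 1,021.61  (< 2,370 → use Q = 2,370 at tier-2 price)
TC(tier 1 (EOQ₁), Q≈1,019.3) = $3,684,272.48
TC(tier 2, Q≈2,370.0) = $3,678,897.87
Minimum at tier 2: $3,678,897.87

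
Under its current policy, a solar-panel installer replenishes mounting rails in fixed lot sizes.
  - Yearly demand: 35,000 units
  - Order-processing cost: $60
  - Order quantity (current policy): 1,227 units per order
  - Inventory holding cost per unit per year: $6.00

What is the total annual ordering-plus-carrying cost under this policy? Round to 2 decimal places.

Orders/yr = 35,000/1,227 = 28.525; ordering cost = 28.525 × $60 = $1,711.49
Average inventory = 1,227/2 = 613.5; holding cost = 613.5 × $6 = $3,681.00
Total = $1,711.49 + $3,681.00 = $5,392.49

$5,392.49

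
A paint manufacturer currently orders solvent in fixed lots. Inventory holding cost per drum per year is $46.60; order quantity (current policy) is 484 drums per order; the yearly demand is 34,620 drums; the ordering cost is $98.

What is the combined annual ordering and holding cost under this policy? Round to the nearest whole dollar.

Annual ordering cost = (D/Q)·S = (34,620/484) × 98 = $7,009.83
Annual holding cost  = (Q/2)·H = (484/2) × 46.6 = $11,277.20
Total = $7,009.83 + $11,277.20 = $18,287.03

$18,287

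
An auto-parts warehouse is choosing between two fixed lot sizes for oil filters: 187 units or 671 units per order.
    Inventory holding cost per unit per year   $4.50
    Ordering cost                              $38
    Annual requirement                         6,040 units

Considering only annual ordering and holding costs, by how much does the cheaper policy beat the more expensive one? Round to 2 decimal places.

For each Q, cost = (D/Q)·S + (Q/2)·H.
TC(187) = (6,040/187)×38 + (187/2)×4.5 = $1,648.13
TC(671) = (6,040/671)×38 + (671/2)×4.5 = $1,851.81
Cheaper: Q = 187.  Difference = $203.68

$203.68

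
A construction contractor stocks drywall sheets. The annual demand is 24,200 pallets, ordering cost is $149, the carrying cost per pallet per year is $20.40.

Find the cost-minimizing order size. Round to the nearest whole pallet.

595 pallets

Q* = √(2·D·S / H) = √(2·24,200·149 / 20.4) = √353,509.8 ≈ 594.57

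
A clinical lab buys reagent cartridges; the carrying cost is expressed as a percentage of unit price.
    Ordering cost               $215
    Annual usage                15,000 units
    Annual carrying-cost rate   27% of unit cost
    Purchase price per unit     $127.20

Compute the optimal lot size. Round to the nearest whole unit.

Holding cost per unit per year: H = 27% × $127.2 = $34.3440
EOQ = √(2DS/H) = √(2 × 15,000 × 215 / 34.344)
    = √(187,805.73) ≈ 433.37

433 units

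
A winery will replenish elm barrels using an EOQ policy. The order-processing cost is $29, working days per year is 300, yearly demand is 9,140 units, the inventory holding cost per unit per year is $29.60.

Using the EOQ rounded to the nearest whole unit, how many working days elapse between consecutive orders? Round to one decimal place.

Optimal lot size Q* = (2 × 9,140 × $29 / $29.6)^½ ≈ 133.83 → Q = 134 units
Cycle time = (working days × Q)/D = (300 × 134) / 9,140 = 4.398 days

4.4 days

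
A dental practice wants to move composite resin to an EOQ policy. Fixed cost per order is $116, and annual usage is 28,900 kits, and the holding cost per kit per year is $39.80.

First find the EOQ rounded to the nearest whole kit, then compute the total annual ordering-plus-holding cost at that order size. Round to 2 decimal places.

$16,335.59

2DS/H = 2·28,900·116/39.8 = 168,462.31
EOQ = √168,462.31 ≈ 410.44 → Q = 410 kits
Orders/yr = 28,900/410 = 70.488; ordering cost = 70.488 × $116 = $8,176.59
Average inventory = 410/2 = 205; holding cost = 205 × $39.8 = $8,159.00
Total = $8,176.59 + $8,159.00 = $16,335.59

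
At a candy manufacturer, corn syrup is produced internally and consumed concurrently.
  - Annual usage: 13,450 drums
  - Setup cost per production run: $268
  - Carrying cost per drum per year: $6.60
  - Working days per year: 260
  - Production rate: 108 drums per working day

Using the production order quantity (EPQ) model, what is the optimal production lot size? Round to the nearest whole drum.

1,448 drums

d = 13,450/260 = 51.7308 drums/day;  effective holding cost H(1 − d/p) = 6.6·(1 − 51.7308/108) = 3.43868
Q* = √(2DS / H_eff) = √(2·13,450·268 / 3.43868) ≈ 1,447.93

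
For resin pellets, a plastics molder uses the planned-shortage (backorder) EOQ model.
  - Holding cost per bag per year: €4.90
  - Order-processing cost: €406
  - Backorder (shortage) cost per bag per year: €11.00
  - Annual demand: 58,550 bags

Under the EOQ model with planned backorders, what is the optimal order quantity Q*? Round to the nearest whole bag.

3,745 bags

Basic EOQ = √(2·58,550·406/4.9) = 3,114.895
Backorder adjustment √((H+b)/b) = √((4.9+11)/11) = 1.2023
Q* = 3,114.895 × 1.2023 ≈ 3,744.95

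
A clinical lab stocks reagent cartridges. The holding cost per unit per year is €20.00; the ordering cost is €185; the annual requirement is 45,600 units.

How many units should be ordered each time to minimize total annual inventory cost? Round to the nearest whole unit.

Optimal lot size Q* = (2 × 45,600 × €185 / €20)^½ ≈ 918.48

918 units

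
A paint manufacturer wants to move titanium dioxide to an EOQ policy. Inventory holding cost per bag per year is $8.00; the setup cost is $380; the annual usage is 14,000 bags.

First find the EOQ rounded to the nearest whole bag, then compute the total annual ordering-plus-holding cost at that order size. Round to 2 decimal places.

Optimal lot size Q* = (2 × 14,000 × $380 / $8)^½ ≈ 1,153.26 → Q = 1,153 bags
Ordering: D/Q × S = 14,000/1,153 × $380 = $4,614.05
Holding:  Q/2 × H = 1,153/2 × $8 = $4,612.00
Total = $4,614.05 + $4,612.00 = $9,226.05

$9,226.05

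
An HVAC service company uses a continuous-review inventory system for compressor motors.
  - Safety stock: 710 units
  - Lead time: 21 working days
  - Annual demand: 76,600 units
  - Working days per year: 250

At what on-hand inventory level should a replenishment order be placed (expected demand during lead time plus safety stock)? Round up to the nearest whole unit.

Daily demand d = 76,600 / 250 = 306.400 units/day
Demand during lead time = 306.400 × 21 = 6,434.40
Reorder point = 6,434.40 + 710 = 7,144.40 → round up

7,145 units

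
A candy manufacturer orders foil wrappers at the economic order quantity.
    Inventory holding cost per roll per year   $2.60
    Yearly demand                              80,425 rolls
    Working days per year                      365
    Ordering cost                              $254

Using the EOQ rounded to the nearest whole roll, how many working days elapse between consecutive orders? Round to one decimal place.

18.0 days

2DS/H = 2·80,425·254/2.6 = 15,713,807.69
EOQ = √15,713,807.69 ≈ 3,964.06 → Q = 3,964 rolls
T = Q/D × 365 days = 3,964/80,425 × 365 = 17.990 days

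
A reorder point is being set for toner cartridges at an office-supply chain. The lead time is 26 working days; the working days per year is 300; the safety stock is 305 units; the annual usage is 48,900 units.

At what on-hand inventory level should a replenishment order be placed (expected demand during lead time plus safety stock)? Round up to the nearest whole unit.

4,543 units

Daily demand d = 48,900 / 300 = 163.000 units/day
Demand during lead time = 163.000 × 26 = 4,238.00
Reorder point = 4,238.00 + 305 = 4,543.00 → round up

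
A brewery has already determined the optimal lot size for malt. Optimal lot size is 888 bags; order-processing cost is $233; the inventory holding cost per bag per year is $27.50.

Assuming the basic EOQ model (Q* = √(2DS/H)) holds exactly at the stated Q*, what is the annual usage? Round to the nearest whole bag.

46,534 bags per year

EOQ relation: Q² = 2DS/H, so rearrange for the unknown.
D = Q²H / (2S) = 888² × 27.5 / (2 × 233) = 46,534.25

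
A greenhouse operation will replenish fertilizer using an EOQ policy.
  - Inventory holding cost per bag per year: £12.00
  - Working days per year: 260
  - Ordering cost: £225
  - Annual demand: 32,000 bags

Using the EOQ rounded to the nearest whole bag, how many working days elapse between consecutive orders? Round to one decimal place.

8.9 days

EOQ = √(2DS/H) = √(2 × 32,000 × 225 / 12)
    = √(1,200,000.00) ≈ 1,095.45 → Q = 1,095 bags
Cycle time = (working days × Q)/D = (260 × 1,095) / 32,000 = 8.897 days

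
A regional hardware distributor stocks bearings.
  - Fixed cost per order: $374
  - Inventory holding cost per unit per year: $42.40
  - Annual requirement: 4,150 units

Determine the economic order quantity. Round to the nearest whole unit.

271 units

2DS/H = 2·4,150·374/42.4 = 73,212.26
EOQ = √73,212.26 ≈ 270.58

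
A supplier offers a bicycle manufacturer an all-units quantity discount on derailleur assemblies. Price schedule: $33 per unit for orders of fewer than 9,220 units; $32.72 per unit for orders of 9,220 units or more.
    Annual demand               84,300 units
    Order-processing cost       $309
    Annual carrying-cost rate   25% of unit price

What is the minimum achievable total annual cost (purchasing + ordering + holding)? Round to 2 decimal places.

H₁ = 25%×$33 = $8.2500;  H₂ = 25%×$32.72 = $8.1800
EOQ₁ = √(2×84,300×309/8.2500) = 2,512.93  (< 9,220, feasible at tier 1)
EOQ₂ = √(2×84,300×309/8.1800) = 2,523.66  (< 9,220 → use Q = 9,220 at tier-2 price)
TC(tier 1 (EOQ₁), Q≈2,512.9) = $2,802,631.70
TC(tier 2, Q≈9,220.0) = $2,798,831.04
Minimum at tier 2: $2,798,831.04

$2,798,831.04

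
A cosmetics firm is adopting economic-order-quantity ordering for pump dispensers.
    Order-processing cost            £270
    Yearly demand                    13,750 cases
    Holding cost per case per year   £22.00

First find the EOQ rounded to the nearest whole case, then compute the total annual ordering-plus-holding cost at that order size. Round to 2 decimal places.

£12,780.85

Optimal lot size Q* = (2 × 13,750 × £270 / £22)^½ ≈ 580.95 → Q = 581 cases
Annual ordering cost = (D/Q)·S = (13,750/581) × 270 = £6,389.85
Annual holding cost  = (Q/2)·H = (581/2) × 22 = £6,391.00
Total = £6,389.85 + £6,391.00 = £12,780.85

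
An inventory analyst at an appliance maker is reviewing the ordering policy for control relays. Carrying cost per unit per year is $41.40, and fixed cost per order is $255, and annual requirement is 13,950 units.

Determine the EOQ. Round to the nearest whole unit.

Q* = √(2·D·S / H) = √(2·13,950·255 / 41.4) = √171,847.8 ≈ 414.55

415 units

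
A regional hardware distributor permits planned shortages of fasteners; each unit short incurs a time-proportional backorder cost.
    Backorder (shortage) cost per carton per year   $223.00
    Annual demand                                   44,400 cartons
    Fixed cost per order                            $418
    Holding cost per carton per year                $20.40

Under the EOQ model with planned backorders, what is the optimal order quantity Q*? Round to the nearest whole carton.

Q* = √(2DS/H) · √((H + b)/b)
   = √(2 × 44,400 × 418 / 20.4) · √((20.4 + 223) / 223)
   = 1,348.899 × 1.0447 ≈ 1,409.25

1,409 cartons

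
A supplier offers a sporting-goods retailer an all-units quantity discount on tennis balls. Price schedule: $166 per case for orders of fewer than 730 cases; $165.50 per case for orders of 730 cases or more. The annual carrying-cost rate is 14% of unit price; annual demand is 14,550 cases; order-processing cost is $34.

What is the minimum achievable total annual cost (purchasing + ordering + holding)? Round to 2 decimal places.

H₁ = 14%×$166 = $23.2400;  H₂ = 14%×$165.50 = $23.1700
EOQ₁ = √(2×14,550×34/23.2400) = 206.33  (< 730, feasible at tier 1)
EOQ₂ = √(2×14,550×34/23.1700) = 206.64  (< 730 → use Q = 730 at tier-2 price)
TC(tier 1 (EOQ₁), Q≈206.3) = $2,420,095.17
TC(tier 2, Q≈730.0) = $2,417,159.72
Minimum at tier 2: $2,417,159.72

$2,417,159.72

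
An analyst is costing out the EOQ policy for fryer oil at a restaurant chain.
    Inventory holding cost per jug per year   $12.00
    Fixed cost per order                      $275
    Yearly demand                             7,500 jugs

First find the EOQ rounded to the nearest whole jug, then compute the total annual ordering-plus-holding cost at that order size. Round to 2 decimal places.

$7,035.62

Q* = √(2·D·S / H) = √(2·7,500·275 / 12) = √343,750.0 ≈ 586.30 → Q = 586 jugs
Orders/yr = 7,500/586 = 12.799; ordering cost = 12.799 × $275 = $3,519.62
Average inventory = 586/2 = 293; holding cost = 293 × $12 = $3,516.00
Total = $3,519.62 + $3,516.00 = $7,035.62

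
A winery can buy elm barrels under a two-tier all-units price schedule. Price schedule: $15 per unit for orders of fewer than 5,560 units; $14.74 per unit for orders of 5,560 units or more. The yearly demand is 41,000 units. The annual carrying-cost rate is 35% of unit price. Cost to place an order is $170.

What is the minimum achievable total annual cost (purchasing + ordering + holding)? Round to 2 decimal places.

$619,935.62

H₁ = 35%×$15 = $5.2500;  H₂ = 35%×$14.74 = $5.1590
EOQ₁ = √(2×41,000×170/5.2500) = 1,629.49  (< 5,560, feasible at tier 1)
EOQ₂ = √(2×41,000×170/5.1590) = 1,643.80  (< 5,560 → use Q = 5,560 at tier-2 price)
TC(tier 1 (EOQ₁), Q≈1,629.5) = $623,554.82
TC(tier 2, Q≈5,560.0) = $619,935.62
Minimum at tier 2: $619,935.62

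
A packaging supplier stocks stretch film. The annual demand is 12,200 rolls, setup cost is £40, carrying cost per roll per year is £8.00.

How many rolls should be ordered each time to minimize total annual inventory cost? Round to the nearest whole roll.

349 rolls

Optimal lot size Q* = (2 × 12,200 × £40 / £8)^½ ≈ 349.28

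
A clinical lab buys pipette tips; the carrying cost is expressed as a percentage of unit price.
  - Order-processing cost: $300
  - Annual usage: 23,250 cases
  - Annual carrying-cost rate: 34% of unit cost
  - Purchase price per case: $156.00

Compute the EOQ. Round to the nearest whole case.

Holding cost per case per year: H = 34% × $156 = $53.0400
Optimal lot size Q* = (2 × 23,250 × $300 / $53.04)^½ ≈ 512.84

513 cases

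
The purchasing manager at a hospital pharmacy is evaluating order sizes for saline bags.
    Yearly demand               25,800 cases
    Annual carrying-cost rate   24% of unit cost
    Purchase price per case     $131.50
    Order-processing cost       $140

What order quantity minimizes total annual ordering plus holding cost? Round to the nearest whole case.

478 cases

Holding cost per case per year: H = 24% × $131.5 = $31.5600
Q* = √(2·D·S / H) = √(2·25,800·140 / 31.56) = √228,897.3 ≈ 478.43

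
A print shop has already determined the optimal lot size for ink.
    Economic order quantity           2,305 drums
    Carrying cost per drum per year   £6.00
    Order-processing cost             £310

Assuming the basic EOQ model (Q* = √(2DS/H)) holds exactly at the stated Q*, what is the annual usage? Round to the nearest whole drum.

EOQ relation: Q² = 2DS/H, so rearrange for the unknown.
D = Q²H / (2S) = 2,305² × 6 / (2 × 310) = 51,416.37

51,416 drums per year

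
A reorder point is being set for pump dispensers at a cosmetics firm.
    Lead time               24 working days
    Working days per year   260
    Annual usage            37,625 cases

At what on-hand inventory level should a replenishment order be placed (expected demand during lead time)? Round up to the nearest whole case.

3,474 cases

Daily demand d = 37,625 / 260 = 144.712 cases/day
Demand during lead time = 144.712 × 24 = 3,473.08
Reorder point = 3,473.08 → round up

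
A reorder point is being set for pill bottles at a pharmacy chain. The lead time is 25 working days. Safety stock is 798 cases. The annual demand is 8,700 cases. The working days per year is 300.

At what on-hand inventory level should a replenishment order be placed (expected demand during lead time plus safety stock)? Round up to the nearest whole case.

1,523 cases

Daily demand d = 8,700 / 300 = 29.000 cases/day
Demand during lead time = 29.000 × 25 = 725.00
Reorder point = 725.00 + 798 = 1,523.00 → round up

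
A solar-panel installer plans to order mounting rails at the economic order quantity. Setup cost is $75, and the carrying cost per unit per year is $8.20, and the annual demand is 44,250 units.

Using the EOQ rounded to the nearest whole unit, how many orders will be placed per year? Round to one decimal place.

49.2 orders per year

2DS/H = 2·44,250·75/8.2 = 809,451.22
EOQ = √809,451.22 ≈ 899.70 → Q = 900
Orders per year = D/Q = 44,250 / 900 = 49.167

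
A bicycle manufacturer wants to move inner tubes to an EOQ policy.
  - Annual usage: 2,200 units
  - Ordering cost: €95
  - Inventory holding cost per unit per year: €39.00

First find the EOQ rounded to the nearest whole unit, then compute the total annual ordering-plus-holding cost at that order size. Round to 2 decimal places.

2DS/H = 2·2,200·95/39 = 10,717.95
EOQ = √10,717.95 ≈ 103.53 → Q = 104 units
Orders/yr = 2,200/104 = 21.154; ordering cost = 21.154 × €95 = €2,009.62
Average inventory = 104/2 = 52; holding cost = 52 × €39 = €2,028.00
Total = €2,009.62 + €2,028.00 = €4,037.62

€4,037.62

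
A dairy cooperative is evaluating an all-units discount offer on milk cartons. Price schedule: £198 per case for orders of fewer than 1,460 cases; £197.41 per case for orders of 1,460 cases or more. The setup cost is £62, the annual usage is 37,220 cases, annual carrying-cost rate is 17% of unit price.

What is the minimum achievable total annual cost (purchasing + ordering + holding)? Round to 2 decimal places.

£7,373,679.36

H₁ = 17%×£198 = £33.6600;  H₂ = 17%×£197.41 = £33.5597
EOQ₁ = √(2×37,220×62/33.6600) = 370.29  (< 1,460, feasible at tier 1)
EOQ₂ = √(2×37,220×62/33.5597) = 370.84  (< 1,460 → use Q = 1,460 at tier-2 price)
TC(tier 1 (EOQ₁), Q≈370.3) = £7,382,023.96
TC(tier 2, Q≈1,460.0) = £7,373,679.36
Minimum at tier 2: £7,373,679.36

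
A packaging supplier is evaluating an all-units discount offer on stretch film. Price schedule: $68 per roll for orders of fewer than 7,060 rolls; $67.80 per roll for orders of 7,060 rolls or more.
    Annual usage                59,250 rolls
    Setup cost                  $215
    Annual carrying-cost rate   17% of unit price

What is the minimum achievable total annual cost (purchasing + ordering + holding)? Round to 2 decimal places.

$4,046,161.58

H₁ = 17%×$68 = $11.5600;  H₂ = 17%×$67.80 = $11.5260
EOQ₁ = √(2×59,250×215/11.5600) = 1,484.57  (< 7,060, feasible at tier 1)
EOQ₂ = √(2×59,250×215/11.5260) = 1,486.75  (< 7,060 → use Q = 7,060 at tier-2 price)
TC(tier 1 (EOQ₁), Q≈1,484.6) = $4,046,161.58
TC(tier 2, Q≈7,060.0) = $4,059,641.14
Minimum at tier 1 (EOQ₁): $4,046,161.58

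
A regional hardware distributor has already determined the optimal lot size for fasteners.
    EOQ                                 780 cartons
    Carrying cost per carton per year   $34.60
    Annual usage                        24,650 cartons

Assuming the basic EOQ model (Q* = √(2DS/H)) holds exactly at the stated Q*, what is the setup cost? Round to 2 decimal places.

From Q* = √(2DS/H) ⇒ Q*² = 2DS/H.
S = Q²H / (2D) = 780² × 34.6 / (2 × 24,650) = 426.9907

$426.99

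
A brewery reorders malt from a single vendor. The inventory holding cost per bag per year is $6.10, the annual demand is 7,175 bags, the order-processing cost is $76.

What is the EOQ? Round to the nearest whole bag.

423 bags

Q* = √(2·D·S / H) = √(2·7,175·76 / 6.1) = √178,786.9 ≈ 422.83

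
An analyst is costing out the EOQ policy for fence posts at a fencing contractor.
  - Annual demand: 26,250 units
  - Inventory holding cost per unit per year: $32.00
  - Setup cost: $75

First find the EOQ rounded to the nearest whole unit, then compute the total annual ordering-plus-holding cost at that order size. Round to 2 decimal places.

Q* = √(2·D·S / H) = √(2·26,250·75 / 32) = √123,046.9 ≈ 350.78 → Q = 351 units
Annual ordering cost = (D/Q)·S = (26,250/351) × 75 = $5,608.97
Annual holding cost  = (Q/2)·H = (351/2) × 32 = $5,616.00
Total = $5,608.97 + $5,616.00 = $11,224.97

$11,224.97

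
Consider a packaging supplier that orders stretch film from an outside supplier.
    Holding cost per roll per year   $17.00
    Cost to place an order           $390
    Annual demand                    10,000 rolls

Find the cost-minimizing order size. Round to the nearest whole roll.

Q* = √(2·D·S / H) = √(2·10,000·390 / 17) = √458,823.5 ≈ 677.37

677 rolls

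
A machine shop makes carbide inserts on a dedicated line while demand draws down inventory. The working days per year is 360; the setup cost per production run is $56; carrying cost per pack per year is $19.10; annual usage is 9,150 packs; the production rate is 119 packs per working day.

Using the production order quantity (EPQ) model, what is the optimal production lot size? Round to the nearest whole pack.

261 packs

Daily demand d = 9,150/360 = 25.417; p = 119; 1 − d/p = 0.78641
EPQ = √(2DS / (H(1 − d/p)))
    = √(2 × 9,150 × 56 / (19.1 × 0.78641)) ≈ 261.20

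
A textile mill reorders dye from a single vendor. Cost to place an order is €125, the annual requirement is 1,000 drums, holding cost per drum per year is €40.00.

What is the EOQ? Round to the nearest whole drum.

79 drums

Q* = √(2·D·S / H) = √(2·1,000·125 / 40) = √6,250.0 ≈ 79.06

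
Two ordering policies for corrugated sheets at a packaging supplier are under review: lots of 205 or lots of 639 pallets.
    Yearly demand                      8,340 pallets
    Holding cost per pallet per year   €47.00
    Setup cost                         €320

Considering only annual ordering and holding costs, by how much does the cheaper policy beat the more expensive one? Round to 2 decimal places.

€1,356.99

For each Q, cost = (D/Q)·S + (Q/2)·H.
TC(205) = (8,340/205)×320 + (205/2)×47 = €17,836.04
TC(639) = (8,340/639)×320 + (639/2)×47 = €19,193.03
|ΔTC| = |€17,836.04 − €19,193.03| = €1,356.99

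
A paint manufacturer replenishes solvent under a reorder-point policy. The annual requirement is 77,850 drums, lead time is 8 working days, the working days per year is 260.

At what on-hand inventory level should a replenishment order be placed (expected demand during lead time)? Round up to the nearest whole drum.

Daily demand d = 77,850 / 260 = 299.423 drums/day
Demand during lead time = 299.423 × 8 = 2,395.38
Reorder point = 2,395.38 → round up

2,396 drums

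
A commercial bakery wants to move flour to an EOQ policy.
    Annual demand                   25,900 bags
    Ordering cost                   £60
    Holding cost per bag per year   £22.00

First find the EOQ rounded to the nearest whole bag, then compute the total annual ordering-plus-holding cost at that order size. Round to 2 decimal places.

EOQ = √(2DS/H) = √(2 × 25,900 × 60 / 22)
    = √(141,272.73) ≈ 375.86 → Q = 376 bags
Ordering: D/Q × S = 25,900/376 × £60 = £4,132.98
Holding:  Q/2 × H = 376/2 × £22 = £4,136.00
Total = £4,132.98 + £4,136.00 = £8,268.98

£8,268.98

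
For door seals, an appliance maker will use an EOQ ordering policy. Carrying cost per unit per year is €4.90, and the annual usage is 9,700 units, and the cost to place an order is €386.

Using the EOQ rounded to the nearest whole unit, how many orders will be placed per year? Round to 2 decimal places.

2DS/H = 2·9,700·386/4.9 = 1,528,244.90
EOQ = √1,528,244.90 ≈ 1,236.22 → Q = 1,236
Orders per year = D/Q = 9,700 / 1,236 = 7.848

7.85 orders per year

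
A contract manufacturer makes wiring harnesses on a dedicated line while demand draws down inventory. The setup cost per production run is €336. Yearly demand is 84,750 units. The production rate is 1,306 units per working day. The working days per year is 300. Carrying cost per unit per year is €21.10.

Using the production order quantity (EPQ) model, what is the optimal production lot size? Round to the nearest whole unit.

1,856 units

d = 84,750/300 = 282.5000 units/day;  effective holding cost H(1 − d/p) = 21.1·(1 − 282.5000/1306) = 16.53587
Q* = √(2DS / H_eff) = √(2·84,750·336 / 16.53587) ≈ 1,855.84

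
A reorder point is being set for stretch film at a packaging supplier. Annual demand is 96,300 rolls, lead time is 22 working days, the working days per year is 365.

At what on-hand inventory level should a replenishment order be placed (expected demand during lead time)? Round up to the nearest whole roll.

Daily demand d = 96,300 / 365 = 263.836 rolls/day
Demand during lead time = 263.836 × 22 = 5,804.38
Reorder point = 5,804.38 → round up

5,805 rolls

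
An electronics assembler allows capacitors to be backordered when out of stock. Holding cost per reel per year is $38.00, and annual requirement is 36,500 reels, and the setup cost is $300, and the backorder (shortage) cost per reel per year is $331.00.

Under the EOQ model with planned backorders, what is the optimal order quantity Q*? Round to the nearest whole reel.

Q* = √(2DS/H) · √((H + b)/b)
   = √(2 × 36,500 × 300 / 38) · √((38 + 331) / 331)
   = 759.155 × 1.0558 ≈ 801.55

802 reels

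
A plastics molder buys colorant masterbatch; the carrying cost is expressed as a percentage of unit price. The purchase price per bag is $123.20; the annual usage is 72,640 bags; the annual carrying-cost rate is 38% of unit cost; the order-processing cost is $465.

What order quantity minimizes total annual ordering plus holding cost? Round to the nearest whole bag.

H = i·C = 0.38 × $123.2 = $46.8160 per bag-year
EOQ = √(2DS/H) = √(2 × 72,640 × 465 / 46.816)
    = √(1,442,993.85) ≈ 1,201.25

1,201 bags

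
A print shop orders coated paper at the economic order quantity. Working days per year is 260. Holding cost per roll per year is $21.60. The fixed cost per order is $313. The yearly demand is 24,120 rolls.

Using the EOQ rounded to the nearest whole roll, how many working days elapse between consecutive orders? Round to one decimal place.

9.0 days

Optimal lot size Q* = (2 × 24,120 × $313 / $21.6)^½ ≈ 836.08 → Q = 836 rolls
T = Q/D × 260 days = 836/24,120 × 260 = 9.012 days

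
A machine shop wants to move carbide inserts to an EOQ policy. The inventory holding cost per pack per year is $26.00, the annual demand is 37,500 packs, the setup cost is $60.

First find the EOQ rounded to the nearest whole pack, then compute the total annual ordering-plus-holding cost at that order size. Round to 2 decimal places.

Optimal lot size Q* = (2 × 37,500 × $60 / $26)^½ ≈ 416.03 → Q = 416 packs
Annual ordering cost = (D/Q)·S = (37,500/416) × 60 = $5,408.65
Annual holding cost  = (Q/2)·H = (416/2) × 26 = $5,408.00
Total = $5,408.65 + $5,408.00 = $10,816.65

$10,816.65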